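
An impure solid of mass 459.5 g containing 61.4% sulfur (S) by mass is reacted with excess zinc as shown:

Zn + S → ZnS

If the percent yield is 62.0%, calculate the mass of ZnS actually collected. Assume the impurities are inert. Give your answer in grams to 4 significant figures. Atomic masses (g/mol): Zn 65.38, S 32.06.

Pure S available = 459.5 g × 0.614 = 282.13 g.
M(S) = 32.06 g/mol.
M(ZnS) = 65.38 + 32.06 = 97.44 g/mol.
n(S) = 282.13 g / 32.06 g/mol = 8.8002 mol.
From the equation the S:ZnS mole ratio is 1:1, so n(ZnS) = 8.8002 × 1/1 = 8.8002 mol.
Mass of ZnS = 8.8002 mol × 97.44 g/mol = 857.49 g.
Actual mass collected = 857.49 g × 0.620 = 531.64 g.

531.6 g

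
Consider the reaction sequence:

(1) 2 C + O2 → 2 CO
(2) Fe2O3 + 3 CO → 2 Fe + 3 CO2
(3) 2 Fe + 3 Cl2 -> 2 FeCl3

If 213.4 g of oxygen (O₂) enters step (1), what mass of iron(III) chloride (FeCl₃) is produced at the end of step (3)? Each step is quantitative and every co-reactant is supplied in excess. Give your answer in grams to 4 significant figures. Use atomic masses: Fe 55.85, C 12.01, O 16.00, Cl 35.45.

1442 g

M(O2) = 2(16.00) = 32.00 g/mol.
M(FeCl3) = 55.85 + 3(35.45) = 162.20 g/mol.
n(O2) = 213.4 / 32.00 = 6.6688 mol.
Reaction (1): O2→CO ratio 1:2 ⇒ n(CO) = 13.338 mol.
Reaction (2): CO→Fe ratio 3:2 ⇒ n(Fe) = 8.8917 mol.
Reaction (3): Fe→FeCl3 ratio 2:2 ⇒ n(FeCl3) = 8.8917 mol.
Mass of FeCl3 = 8.8917 × 162.20 = 1442.2 g.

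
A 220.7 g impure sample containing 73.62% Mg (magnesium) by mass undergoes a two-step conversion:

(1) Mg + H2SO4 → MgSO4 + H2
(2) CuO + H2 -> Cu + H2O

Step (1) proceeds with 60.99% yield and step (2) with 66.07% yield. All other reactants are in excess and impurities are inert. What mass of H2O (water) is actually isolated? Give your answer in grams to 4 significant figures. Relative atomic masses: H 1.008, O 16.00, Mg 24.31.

Pure Mg = 220.7 × 0.7362 = 162.48 g.
M(Mg) = 24.31 g/mol.
M(H2O) = 2(1.008) + 16.00 = 18.016 g/mol.
n(Mg) = 162.48 / 24.31 = 6.6836 mol.
Step 1 (Mg:H2 = 1:1): theoretical n(H2) = 6.6836 mol; at 60.99% yield, n(H2) = 4.0764 mol.
Step 2 (H2:H2O = 1:1): theoretical n(H2O) = 4.0764 mol, so theoretical mass = 4.0764 × 18.016 = 73.440 g.
At 66.07% yield, actual mass of H2O = 73.440 × 0.6607 = 48.522 g.

48.52 g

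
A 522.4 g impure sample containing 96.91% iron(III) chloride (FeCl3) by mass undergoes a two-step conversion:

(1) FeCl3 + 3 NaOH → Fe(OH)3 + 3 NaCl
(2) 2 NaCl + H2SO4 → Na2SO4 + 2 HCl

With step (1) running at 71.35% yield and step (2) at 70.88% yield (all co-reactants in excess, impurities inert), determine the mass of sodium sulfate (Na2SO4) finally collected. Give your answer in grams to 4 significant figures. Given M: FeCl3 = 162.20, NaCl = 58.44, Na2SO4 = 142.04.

336.3 g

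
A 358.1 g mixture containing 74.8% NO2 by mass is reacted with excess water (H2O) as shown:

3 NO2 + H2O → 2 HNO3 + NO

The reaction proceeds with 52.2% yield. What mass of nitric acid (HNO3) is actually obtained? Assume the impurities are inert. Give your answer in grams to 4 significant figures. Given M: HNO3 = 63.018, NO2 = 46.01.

127.7 g

Pure NO2 available = 358.1 g × 0.748 = 267.86 g.
n(NO2) = 267.86 g / 46.01 g/mol = 5.8218 mol.
From the equation the NO2:HNO3 mole ratio is 3:2, so n(HNO3) = 5.8218 × 2/3 = 3.8812 mol.
Mass of HNO3 = 3.8812 mol × 63.018 g/mol = 244.58 g.
Actual mass collected = 244.58 g × 0.522 = 127.67 g.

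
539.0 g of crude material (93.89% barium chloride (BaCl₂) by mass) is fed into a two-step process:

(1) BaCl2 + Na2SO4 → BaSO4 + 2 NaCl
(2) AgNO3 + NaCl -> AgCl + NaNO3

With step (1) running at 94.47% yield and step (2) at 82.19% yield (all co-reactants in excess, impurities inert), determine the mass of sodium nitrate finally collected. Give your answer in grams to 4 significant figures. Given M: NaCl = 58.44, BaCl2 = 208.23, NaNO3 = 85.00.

Pure BaCl2 = 539.0 × 0.9389 = 506.07 g.
n(BaCl2) = 506.07 / 208.23 = 2.4303 mol.
Step 1 (BaCl2:NaCl = 1:2): theoretical n(NaCl) = 4.8607 mol; at 94.47% yield, n(NaCl) = 4.5919 mol.
Step 2 (NaCl:NaNO3 = 1:1): theoretical n(NaNO3) = 4.5919 mol, so theoretical mass = 4.5919 × 85.00 = 390.31 g.
At 82.19% yield, actual mass of NaNO3 = 390.31 × 0.8219 = 320.79 g.

320.8 g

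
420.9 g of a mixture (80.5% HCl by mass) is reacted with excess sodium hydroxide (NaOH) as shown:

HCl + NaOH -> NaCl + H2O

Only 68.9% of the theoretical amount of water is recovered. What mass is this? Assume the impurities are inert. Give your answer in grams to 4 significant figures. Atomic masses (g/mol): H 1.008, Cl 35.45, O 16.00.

Pure HCl available = 420.9 g × 0.805 = 338.82 g.
M(HCl) = 1.008 + 35.45 = 36.458 g/mol.
M(H2O) = 2(1.008) + 16.00 = 18.016 g/mol.
n(HCl) = 338.82 g / 36.458 g/mol = 9.2936 mol.
From the equation the HCl:H2O mole ratio is 1:1, so n(H2O) = 9.2936 × 1/1 = 9.2936 mol.
Mass of H2O = 9.2936 mol × 18.016 g/mol = 167.43 g.
Actual mass collected = 167.43 g × 0.689 = 115.36 g.

115.4 g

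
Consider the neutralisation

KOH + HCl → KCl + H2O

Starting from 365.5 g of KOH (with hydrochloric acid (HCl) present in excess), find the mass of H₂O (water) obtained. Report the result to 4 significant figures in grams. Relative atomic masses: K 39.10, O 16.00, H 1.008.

M(KOH) = 39.10 + 16.00 + 1.008 = 56.108 g/mol.
M(H2O) = 2(1.008) + 16.00 = 18.016 g/mol.
n(KOH) = 365.50 g / 56.108 g/mol = 6.5142 mol.
From the equation the KOH:H2O mole ratio is 1:1, so n(H2O) = 6.5142 × 1/1 = 6.5142 mol.
Mass of H2O = 6.5142 mol × 18.016 g/mol = 117.36 g.

117.4 g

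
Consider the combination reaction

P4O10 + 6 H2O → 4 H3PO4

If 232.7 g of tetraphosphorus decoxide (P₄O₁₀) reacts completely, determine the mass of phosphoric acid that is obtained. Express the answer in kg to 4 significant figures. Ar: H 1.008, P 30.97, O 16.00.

0.3213 kg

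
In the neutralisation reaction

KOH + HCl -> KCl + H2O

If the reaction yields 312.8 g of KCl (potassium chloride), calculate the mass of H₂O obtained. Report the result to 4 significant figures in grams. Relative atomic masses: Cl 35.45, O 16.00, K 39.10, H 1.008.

M(KCl) = 39.10 + 35.45 = 74.55 g/mol.
M(H2O) = 2(1.008) + 16.00 = 18.016 g/mol.
n(KCl) = 312.80 g / 74.55 g/mol = 4.1958 mol.
From the equation the KCl:H2O mole ratio is 1:1, so n(H2O) = 4.1958 × 1/1 = 4.1958 mol.
Mass of H2O = 4.1958 mol × 18.016 g/mol = 75.592 g.

75.59 g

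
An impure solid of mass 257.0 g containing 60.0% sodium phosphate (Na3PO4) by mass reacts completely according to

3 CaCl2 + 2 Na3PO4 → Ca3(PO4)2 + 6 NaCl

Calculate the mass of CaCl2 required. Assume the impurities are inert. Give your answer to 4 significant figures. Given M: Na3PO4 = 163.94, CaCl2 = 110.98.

Mass of pure Na3PO4 = 257.0 g × 0.600 = 154.20 g.
n(Na3PO4) = 154.20 g / 163.94 g/mol = 0.94059 mol.
From the equation the Na3PO4:CaCl2 mole ratio is 2:3, so n(CaCl2) = 0.94059 × 3/2 = 1.4109 mol.
Mass of CaCl2 = 1.4109 mol × 110.98 g/mol = 156.58 g.

156.6 g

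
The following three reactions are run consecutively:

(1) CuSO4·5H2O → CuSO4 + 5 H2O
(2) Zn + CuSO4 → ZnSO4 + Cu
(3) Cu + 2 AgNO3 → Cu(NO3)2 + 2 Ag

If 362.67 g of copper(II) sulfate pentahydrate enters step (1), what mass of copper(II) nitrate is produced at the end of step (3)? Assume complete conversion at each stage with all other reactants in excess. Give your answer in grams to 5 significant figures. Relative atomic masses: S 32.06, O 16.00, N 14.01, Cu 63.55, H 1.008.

272.44 g

M(CuSO4·5H2O) = 63.55 + 32.06 + 9(16.00) + 10(1.008) = 249.69 g/mol.
M(Cu(NO3)2) = 63.55 + 2(14.01) + 6(16.00) = 187.57 g/mol.
n(CuSO4·5H2O) = 362.67 / 249.69 = 1.45248 mol.
Reaction (1): CuSO4·5H2O→CuSO4 ratio 1:1 ⇒ n(CuSO4) = 1.45248 mol.
Reaction (2): CuSO4→Cu ratio 1:1 ⇒ n(Cu) = 1.45248 mol.
Reaction (3): Cu→Cu(NO3)2 ratio 1:1 ⇒ n(Cu(NO3)2) = 1.45248 mol.
Mass of Cu(NO3)2 = 1.45248 × 187.57 = 272.442 g.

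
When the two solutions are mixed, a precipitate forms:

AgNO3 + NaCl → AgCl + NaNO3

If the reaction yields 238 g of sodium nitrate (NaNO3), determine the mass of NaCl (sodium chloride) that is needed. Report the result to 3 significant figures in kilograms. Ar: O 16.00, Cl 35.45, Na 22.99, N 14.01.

0.164 kg

M(NaNO3) = 22.99 + 14.01 + 3(16.00) = 85.00 g/mol.
M(NaCl) = 22.99 + 35.45 = 58.44 g/mol.
n(NaNO3) = 238.0 g / 85.00 g/mol = 2.800 mol.
From the equation the NaNO3:NaCl mole ratio is 1:1, so n(NaCl) = 2.800 × 1/1 = 2.800 mol.
Mass of NaCl = 2.800 mol × 58.44 g/mol = 163.6 g.
Converting to kg: 163.6 g = 0.164 kg.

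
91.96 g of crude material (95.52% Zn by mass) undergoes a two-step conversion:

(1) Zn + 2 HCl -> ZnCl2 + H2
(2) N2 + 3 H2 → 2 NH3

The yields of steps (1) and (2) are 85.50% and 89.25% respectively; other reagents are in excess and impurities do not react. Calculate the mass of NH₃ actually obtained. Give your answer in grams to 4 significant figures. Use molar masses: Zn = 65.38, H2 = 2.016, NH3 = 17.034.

Pure Zn = 91.96 × 0.9552 = 87.840 g.
n(Zn) = 87.840 / 65.38 = 1.3435 mol.
Step 1 (Zn:H2 = 1:1): theoretical n(H2) = 1.3435 mol; at 85.50% yield, n(H2) = 1.1487 mol.
Step 2 (H2:NH3 = 3:2): theoretical n(NH3) = 0.76581 mol, so theoretical mass = 0.76581 × 17.034 = 13.045 g.
At 89.25% yield, actual mass of NH3 = 13.045 × 0.8925 = 11.643 g.

11.64 g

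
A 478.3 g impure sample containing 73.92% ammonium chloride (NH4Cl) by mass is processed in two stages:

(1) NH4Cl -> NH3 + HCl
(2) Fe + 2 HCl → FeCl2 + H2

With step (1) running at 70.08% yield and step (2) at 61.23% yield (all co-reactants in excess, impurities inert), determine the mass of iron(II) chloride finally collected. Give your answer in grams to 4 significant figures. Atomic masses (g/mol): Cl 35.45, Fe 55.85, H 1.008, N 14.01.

179.7 g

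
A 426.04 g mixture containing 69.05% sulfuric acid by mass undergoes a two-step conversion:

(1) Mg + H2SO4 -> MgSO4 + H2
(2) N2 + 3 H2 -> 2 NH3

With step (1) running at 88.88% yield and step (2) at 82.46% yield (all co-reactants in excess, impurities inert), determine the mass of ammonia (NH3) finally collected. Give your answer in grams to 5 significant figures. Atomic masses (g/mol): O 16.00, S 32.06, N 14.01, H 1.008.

24.965 g

Pure H2SO4 = 426.04 × 0.6905 = 294.181 g.
M(H2SO4) = 2(1.008) + 32.06 + 4(16.00) = 98.076 g/mol.
M(NH3) = 14.01 + 3(1.008) = 17.034 g/mol.
n(H2SO4) = 294.181 / 98.076 = 2.99952 mol.
Step 1 (H2SO4:H2 = 1:1): theoretical n(H2) = 2.99952 mol; at 88.88% yield, n(H2) = 2.66597 mol.
Step 2 (H2:NH3 = 3:2): theoretical n(NH3) = 1.77731 mol, so theoretical mass = 1.77731 × 17.034 = 30.2748 g.
At 82.46% yield, actual mass of NH3 = 30.2748 × 0.8246 = 24.9646 g.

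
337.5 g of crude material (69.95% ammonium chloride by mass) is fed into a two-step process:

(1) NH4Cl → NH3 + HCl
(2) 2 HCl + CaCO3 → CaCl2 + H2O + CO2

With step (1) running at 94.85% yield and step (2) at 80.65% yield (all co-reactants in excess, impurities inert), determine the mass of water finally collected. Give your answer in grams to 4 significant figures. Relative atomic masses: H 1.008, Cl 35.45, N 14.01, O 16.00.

30.41 g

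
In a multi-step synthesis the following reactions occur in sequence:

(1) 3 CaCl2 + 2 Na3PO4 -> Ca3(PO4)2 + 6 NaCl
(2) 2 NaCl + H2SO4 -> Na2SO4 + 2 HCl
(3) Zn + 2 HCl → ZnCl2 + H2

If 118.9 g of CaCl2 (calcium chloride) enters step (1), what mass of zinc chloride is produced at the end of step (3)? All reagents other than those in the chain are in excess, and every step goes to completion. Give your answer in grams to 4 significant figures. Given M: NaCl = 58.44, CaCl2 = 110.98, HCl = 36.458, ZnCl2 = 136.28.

n(CaCl2) = 118.9 / 110.98 = 1.0714 mol.
Reaction (1): CaCl2→NaCl ratio 3:6 ⇒ n(NaCl) = 2.1427 mol.
Reaction (2): NaCl→HCl ratio 2:2 ⇒ n(HCl) = 2.1427 mol.
Reaction (3): HCl→ZnCl2 ratio 2:1 ⇒ n(ZnCl2) = 1.0714 mol.
Mass of ZnCl2 = 1.0714 × 136.28 = 146.01 g.

146.0 g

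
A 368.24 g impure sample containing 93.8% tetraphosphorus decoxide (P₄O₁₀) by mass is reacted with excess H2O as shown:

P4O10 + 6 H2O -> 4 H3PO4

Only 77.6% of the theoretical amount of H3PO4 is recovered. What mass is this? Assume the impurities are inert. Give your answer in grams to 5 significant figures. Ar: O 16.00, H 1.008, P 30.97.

Pure P4O10 available = 368.24 g × 0.938 = 345.409 g.
M(P4O10) = 4(30.97) + 10(16.00) = 283.88 g/mol.
M(H3PO4) = 3(1.008) + 30.97 + 4(16.00) = 97.994 g/mol.
n(P4O10) = 345.409 g / 283.88 g/mol = 1.21674 mol.
From the equation the P4O10:H3PO4 mole ratio is 1:4, so n(H3PO4) = 1.21674 × 4/1 = 4.86697 mol.
Mass of H3PO4 = 4.86697 mol × 97.994 g/mol = 476.934 g.
Actual mass collected = 476.934 g × 0.776 = 370.101 g.

370.10 g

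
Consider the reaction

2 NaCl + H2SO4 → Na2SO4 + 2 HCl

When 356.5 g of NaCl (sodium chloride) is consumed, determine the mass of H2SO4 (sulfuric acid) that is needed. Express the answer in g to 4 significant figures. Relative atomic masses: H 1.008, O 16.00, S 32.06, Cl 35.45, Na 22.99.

299.1 g

M(NaCl) = 22.99 + 35.45 = 58.44 g/mol.
M(H2SO4) = 2(1.008) + 32.06 + 4(16.00) = 98.076 g/mol.
n(NaCl) = 356.50 g / 58.44 g/mol = 6.1003 mol.
From the equation the NaCl:H2SO4 mole ratio is 2:1, so n(H2SO4) = 6.1003 × 1/2 = 3.0501 mol.
Mass of H2SO4 = 3.0501 mol × 98.076 g/mol = 299.15 g.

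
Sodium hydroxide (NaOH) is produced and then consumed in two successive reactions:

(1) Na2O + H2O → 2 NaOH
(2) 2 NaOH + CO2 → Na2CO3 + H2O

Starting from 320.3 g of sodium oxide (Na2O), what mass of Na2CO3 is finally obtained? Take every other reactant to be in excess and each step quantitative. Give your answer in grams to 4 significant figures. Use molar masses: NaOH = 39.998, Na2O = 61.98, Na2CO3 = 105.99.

n(Na2O) = 320.30 / 61.98 = 5.1678 mol.
Step 1 gives a 1:2 ratio of Na2O to NaOH, so n(NaOH) = 10.336 mol.
In step 2 the NaOH:Na2CO3 ratio is 2:1, so n(Na2CO3) = 5.1678 mol.
Mass of Na2CO3 = 5.1678 × 105.99 = 547.73 g.

547.7 g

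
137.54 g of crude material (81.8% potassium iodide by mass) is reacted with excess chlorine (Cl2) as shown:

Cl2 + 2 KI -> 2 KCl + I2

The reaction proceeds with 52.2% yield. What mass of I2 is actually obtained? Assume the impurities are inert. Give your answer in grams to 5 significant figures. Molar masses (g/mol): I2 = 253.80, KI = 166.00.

Pure KI available = 137.54 g × 0.818 = 112.508 g.
n(KI) = 112.508 g / 166.00 g/mol = 0.677757 mol.
From the equation the KI:I2 mole ratio is 2:1, so n(I2) = 0.677757 × 1/2 = 0.338879 mol.
Mass of I2 = 0.338879 mol × 253.80 g/mol = 86.0074 g.
Actual mass collected = 86.0074 g × 0.522 = 44.8959 g.

44.896 g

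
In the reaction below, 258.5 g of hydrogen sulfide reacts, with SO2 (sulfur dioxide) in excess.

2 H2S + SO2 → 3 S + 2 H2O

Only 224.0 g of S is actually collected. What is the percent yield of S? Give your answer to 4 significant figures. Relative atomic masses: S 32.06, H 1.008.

M(H2S) = 2(1.008) + 32.06 = 34.076 g/mol.
M(S) = 32.06 g/mol.
n(H2S) = 258.50 g / 34.076 g/mol = 7.5860 mol.
From the equation the H2S:S mole ratio is 2:3, so n(S) = 7.5860 × 3/2 = 11.379 mol.
Mass of S = 11.379 mol × 32.06 g/mol = 364.81 g.
This is the theoretical yield. Percent yield = 224.0 g / 364.81 g × 100% = 61.402%.

61.40 %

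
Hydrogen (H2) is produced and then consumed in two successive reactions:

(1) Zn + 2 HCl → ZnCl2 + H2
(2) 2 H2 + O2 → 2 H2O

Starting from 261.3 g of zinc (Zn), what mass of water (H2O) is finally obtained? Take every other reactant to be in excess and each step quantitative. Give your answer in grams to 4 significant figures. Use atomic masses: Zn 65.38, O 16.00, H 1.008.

M(Zn) = 65.38 g/mol.
M(H2O) = 2(1.008) + 16.00 = 18.016 g/mol.
n(Zn) = 261.30 / 65.38 = 3.9966 mol.
Step 1 gives a 1:1 ratio of Zn to H2, so n(H2) = 3.9966 mol.
In step 2 the H2:H2O ratio is 2:2, so n(H2O) = 3.9966 mol.
Mass of H2O = 3.9966 × 18.016 = 72.003 g.

72.00 g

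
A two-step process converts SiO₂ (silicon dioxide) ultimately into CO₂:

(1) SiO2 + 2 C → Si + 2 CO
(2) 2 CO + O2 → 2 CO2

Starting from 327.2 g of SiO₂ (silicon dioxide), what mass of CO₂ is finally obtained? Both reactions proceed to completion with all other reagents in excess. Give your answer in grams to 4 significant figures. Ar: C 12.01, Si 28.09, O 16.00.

479.3 g

M(SiO2) = 28.09 + 2(16.00) = 60.09 g/mol.
M(CO2) = 12.01 + 2(16.00) = 44.01 g/mol.
n(SiO2) = 327.20 / 60.09 = 5.4452 mol.
Step 1 gives a 1:2 ratio of SiO2 to CO, so n(CO) = 10.890 mol.
In step 2 the CO:CO2 ratio is 2:2, so n(CO2) = 10.890 mol.
Mass of CO2 = 10.890 × 44.01 = 479.28 g.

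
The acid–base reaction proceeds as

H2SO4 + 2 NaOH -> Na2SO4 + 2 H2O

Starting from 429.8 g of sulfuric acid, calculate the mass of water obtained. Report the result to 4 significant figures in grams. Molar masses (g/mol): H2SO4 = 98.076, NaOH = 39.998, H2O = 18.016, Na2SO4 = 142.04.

n(H2SO4) = 429.80 g / 98.076 g/mol = 4.3823 mol.
From the equation the H2SO4:H2O mole ratio is 1:2, so n(H2O) = 4.3823 × 2/1 = 8.7646 mol.
Mass of H2O = 8.7646 mol × 18.016 g/mol = 157.90 g.

157.9 g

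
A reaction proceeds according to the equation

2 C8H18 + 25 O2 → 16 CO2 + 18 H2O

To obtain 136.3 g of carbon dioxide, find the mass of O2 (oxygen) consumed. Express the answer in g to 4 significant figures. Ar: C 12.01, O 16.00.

154.9 g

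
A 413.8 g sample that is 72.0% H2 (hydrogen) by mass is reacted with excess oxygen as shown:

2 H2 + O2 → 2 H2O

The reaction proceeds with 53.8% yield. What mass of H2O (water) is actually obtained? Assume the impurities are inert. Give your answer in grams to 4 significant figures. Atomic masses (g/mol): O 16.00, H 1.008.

1432 g

Pure H2 available = 413.8 g × 0.720 = 297.94 g.
M(H2) = 2(1.008) = 2.016 g/mol.
M(H2O) = 2(1.008) + 16.00 = 18.016 g/mol.
n(H2) = 297.94 g / 2.016 g/mol = 147.79 mol.
From the equation the H2:H2O mole ratio is 2:2, so n(H2O) = 147.79 × 2/2 = 147.79 mol.
Mass of H2O = 147.79 mol × 18.016 g/mol = 2662.5 g.
Actual mass collected = 2662.5 g × 0.538 = 1432.4 g.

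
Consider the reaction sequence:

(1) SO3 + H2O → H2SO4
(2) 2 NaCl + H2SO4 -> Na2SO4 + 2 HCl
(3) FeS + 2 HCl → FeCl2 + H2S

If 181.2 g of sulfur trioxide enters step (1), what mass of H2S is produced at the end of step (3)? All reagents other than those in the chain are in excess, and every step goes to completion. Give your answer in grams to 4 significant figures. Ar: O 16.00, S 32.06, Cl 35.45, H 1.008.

M(SO3) = 32.06 + 3(16.00) = 80.06 g/mol.
M(H2S) = 2(1.008) + 32.06 = 34.076 g/mol.
n(SO3) = 181.2 / 80.06 = 2.2633 mol.
Reaction (1): SO3→H2SO4 ratio 1:1 ⇒ n(H2SO4) = 2.2633 mol.
Reaction (2): H2SO4→HCl ratio 1:2 ⇒ n(HCl) = 4.5266 mol.
Reaction (3): HCl→H2S ratio 2:1 ⇒ n(H2S) = 2.2633 mol.
Mass of H2S = 2.2633 × 34.076 = 77.124 g.

77.12 g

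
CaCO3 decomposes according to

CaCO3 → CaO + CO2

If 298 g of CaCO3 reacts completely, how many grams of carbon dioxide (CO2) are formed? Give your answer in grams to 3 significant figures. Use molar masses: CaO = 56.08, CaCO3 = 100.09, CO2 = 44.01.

131 g

n(CaCO3) = 298.0 g / 100.09 g/mol = 2.977 mol.
From the equation the CaCO3:CO2 mole ratio is 1:1, so n(CO2) = 2.977 × 1/1 = 2.977 mol.
Mass of CO2 = 2.977 mol × 44.01 g/mol = 131.0 g.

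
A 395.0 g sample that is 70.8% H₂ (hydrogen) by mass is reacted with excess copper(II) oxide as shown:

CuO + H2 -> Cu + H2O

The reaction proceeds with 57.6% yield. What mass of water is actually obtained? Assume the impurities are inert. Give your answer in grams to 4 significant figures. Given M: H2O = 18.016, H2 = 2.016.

Pure H2 available = 395.0 g × 0.708 = 279.66 g.
n(H2) = 279.66 g / 2.016 g/mol = 138.72 mol.
From the equation the H2:H2O mole ratio is 1:1, so n(H2O) = 138.72 × 1/1 = 138.72 mol.
Mass of H2O = 138.72 mol × 18.016 g/mol = 2499.2 g.
Actual mass collected = 2499.2 g × 0.576 = 1439.5 g.

1440 g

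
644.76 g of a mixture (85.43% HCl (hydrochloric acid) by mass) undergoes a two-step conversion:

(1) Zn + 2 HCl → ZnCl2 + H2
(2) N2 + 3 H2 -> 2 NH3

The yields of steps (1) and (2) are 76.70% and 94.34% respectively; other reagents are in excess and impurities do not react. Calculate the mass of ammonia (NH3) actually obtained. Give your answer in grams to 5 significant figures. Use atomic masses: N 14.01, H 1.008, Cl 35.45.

Pure HCl = 644.76 × 0.8543 = 550.818 g.
M(HCl) = 1.008 + 35.45 = 36.458 g/mol.
M(NH3) = 14.01 + 3(1.008) = 17.034 g/mol.
n(HCl) = 550.818 / 36.458 = 15.1083 mol.
Step 1 (HCl:H2 = 2:1): theoretical n(H2) = 7.55415 mol; at 76.70% yield, n(H2) = 5.79403 mol.
Step 2 (H2:NH3 = 3:2): theoretical n(NH3) = 3.86269 mol, so theoretical mass = 3.86269 × 17.034 = 65.7970 g.
At 94.34% yield, actual mass of NH3 = 65.7970 × 0.9434 = 62.0729 g.

62.073 g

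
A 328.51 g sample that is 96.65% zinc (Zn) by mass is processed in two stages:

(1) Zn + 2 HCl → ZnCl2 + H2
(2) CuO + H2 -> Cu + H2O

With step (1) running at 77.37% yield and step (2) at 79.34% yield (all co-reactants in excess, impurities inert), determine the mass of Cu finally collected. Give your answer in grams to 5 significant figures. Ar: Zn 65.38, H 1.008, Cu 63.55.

189.45 g

Pure Zn = 328.51 × 0.9665 = 317.505 g.
M(Zn) = 65.38 g/mol.
M(Cu) = 63.55 g/mol.
n(Zn) = 317.505 / 65.38 = 4.85630 mol.
Step 1 (Zn:H2 = 1:1): theoretical n(H2) = 4.85630 mol; at 77.37% yield, n(H2) = 3.75732 mol.
Step 2 (H2:Cu = 1:1): theoretical n(Cu) = 3.75732 mol, so theoretical mass = 3.75732 × 63.55 = 238.778 g.
At 79.34% yield, actual mass of Cu = 238.778 × 0.7934 = 189.446 g.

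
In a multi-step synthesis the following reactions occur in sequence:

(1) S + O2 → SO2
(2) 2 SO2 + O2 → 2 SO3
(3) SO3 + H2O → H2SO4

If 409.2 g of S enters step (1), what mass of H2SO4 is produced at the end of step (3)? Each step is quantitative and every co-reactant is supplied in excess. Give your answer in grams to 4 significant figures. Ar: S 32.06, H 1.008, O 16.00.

M(S) = 32.06 g/mol.
M(H2SO4) = 2(1.008) + 32.06 + 4(16.00) = 98.076 g/mol.
n(S) = 409.2 / 32.06 = 12.764 mol.
Reaction (1): S→SO2 ratio 1:1 ⇒ n(SO2) = 12.764 mol.
Reaction (2): SO2→SO3 ratio 2:2 ⇒ n(SO3) = 12.764 mol.
Reaction (3): SO3→H2SO4 ratio 1:1 ⇒ n(H2SO4) = 12.764 mol.
Mass of H2SO4 = 12.764 × 98.076 = 1251.8 g.

1252 g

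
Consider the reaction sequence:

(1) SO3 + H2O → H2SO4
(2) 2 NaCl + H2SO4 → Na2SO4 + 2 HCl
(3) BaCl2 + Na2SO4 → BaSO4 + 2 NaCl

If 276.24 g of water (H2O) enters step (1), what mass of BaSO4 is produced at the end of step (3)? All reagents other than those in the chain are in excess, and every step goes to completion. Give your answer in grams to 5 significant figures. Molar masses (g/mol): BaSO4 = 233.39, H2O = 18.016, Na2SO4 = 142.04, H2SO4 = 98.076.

n(H2O) = 276.24 / 18.016 = 15.3330 mol.
Reaction (1): H2O→H2SO4 ratio 1:1 ⇒ n(H2SO4) = 15.3330 mol.
Reaction (2): H2SO4→Na2SO4 ratio 1:1 ⇒ n(Na2SO4) = 15.3330 mol.
Reaction (3): Na2SO4→BaSO4 ratio 1:1 ⇒ n(BaSO4) = 15.3330 mol.
Mass of BaSO4 = 15.3330 × 233.39 = 3578.58 g.

3578.6 g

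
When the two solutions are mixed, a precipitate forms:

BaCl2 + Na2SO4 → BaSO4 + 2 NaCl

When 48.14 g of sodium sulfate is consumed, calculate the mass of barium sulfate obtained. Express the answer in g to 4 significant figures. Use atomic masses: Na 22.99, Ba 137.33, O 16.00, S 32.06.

79.10 g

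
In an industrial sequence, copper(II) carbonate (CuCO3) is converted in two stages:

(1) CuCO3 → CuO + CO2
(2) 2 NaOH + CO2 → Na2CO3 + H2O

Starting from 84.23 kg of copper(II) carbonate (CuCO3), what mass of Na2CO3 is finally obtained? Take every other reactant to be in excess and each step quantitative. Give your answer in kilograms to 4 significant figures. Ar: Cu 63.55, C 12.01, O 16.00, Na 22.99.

M(CuCO3) = 63.55 + 12.01 + 3(16.00) = 123.56 g/mol.
M(Na2CO3) = 2(22.99) + 12.01 + 3(16.00) = 105.99 g/mol.
84.23 kg = 84230 g.
n(CuCO3) = 84230 / 123.56 = 681.69 mol.
Step 1 gives a 1:1 ratio of CuCO3 to CO2, so n(CO2) = 681.69 mol.
In step 2 the CO2:Na2CO3 ratio is 1:1, so n(Na2CO3) = 681.69 mol.
Mass of Na2CO3 = 681.69 × 105.99 = 72253 g = 72.25 kg.

72.25 kg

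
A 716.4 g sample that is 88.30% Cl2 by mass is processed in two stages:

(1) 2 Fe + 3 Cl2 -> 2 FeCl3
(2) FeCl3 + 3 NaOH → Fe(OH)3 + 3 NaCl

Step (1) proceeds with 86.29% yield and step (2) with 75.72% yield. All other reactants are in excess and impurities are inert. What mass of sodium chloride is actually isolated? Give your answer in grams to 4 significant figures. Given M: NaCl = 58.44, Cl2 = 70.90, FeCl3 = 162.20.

681.4 g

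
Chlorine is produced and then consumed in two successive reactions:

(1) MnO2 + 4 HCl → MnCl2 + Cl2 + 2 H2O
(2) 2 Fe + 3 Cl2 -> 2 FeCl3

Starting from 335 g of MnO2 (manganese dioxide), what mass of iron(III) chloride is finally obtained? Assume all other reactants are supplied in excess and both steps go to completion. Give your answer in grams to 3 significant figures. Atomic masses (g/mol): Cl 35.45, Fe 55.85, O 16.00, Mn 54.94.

417 g

M(MnO2) = 54.94 + 2(16.00) = 86.94 g/mol.
M(FeCl3) = 55.85 + 3(35.45) = 162.20 g/mol.
n(MnO2) = 335.0 / 86.94 = 3.853 mol.
Step 1 gives a 1:1 ratio of MnO2 to Cl2, so n(Cl2) = 3.853 mol.
In step 2 the Cl2:FeCl3 ratio is 3:2, so n(FeCl3) = 2.569 mol.
Mass of FeCl3 = 2.569 × 162.20 = 416.7 g.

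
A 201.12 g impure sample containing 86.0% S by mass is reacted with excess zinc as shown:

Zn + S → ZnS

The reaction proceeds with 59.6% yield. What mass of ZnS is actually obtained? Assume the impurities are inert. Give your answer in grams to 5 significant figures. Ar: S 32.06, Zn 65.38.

313.31 g

Pure S available = 201.12 g × 0.860 = 172.963 g.
M(S) = 32.06 g/mol.
M(ZnS) = 65.38 + 32.06 = 97.44 g/mol.
n(S) = 172.963 g / 32.06 g/mol = 5.39498 mol.
From the equation the S:ZnS mole ratio is 1:1, so n(ZnS) = 5.39498 × 1/1 = 5.39498 mol.
Mass of ZnS = 5.39498 mol × 97.44 g/mol = 525.687 g.
Actual mass collected = 525.687 g × 0.596 = 313.310 g.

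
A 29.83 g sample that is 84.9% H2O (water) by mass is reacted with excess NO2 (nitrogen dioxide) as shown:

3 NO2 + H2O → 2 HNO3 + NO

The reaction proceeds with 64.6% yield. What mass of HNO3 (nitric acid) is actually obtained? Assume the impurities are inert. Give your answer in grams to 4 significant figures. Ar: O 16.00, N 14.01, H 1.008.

114.5 g

Pure H2O available = 29.83 g × 0.849 = 25.326 g.
M(H2O) = 2(1.008) + 16.00 = 18.016 g/mol.
M(HNO3) = 1.008 + 14.01 + 3(16.00) = 63.018 g/mol.
n(H2O) = 25.326 g / 18.016 g/mol = 1.4057 mol.
From the equation the H2O:HNO3 mole ratio is 1:2, so n(HNO3) = 1.4057 × 2/1 = 2.8115 mol.
Mass of HNO3 = 2.8115 mol × 63.018 g/mol = 177.17 g.
Actual mass collected = 177.17 g × 0.646 = 114.45 g.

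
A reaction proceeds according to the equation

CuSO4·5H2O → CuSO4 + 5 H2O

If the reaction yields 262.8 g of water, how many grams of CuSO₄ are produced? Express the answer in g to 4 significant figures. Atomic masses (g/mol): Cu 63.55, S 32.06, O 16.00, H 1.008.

465.6 g

M(H2O) = 2(1.008) + 16.00 = 18.016 g/mol.
M(CuSO4) = 63.55 + 32.06 + 4(16.00) = 159.61 g/mol.
n(H2O) = 262.80 g / 18.016 g/mol = 14.587 mol.
From the equation the H2O:CuSO4 mole ratio is 5:1, so n(CuSO4) = 14.587 × 1/5 = 2.9174 mol.
Mass of CuSO4 = 2.9174 mol × 159.61 g/mol = 465.65 g.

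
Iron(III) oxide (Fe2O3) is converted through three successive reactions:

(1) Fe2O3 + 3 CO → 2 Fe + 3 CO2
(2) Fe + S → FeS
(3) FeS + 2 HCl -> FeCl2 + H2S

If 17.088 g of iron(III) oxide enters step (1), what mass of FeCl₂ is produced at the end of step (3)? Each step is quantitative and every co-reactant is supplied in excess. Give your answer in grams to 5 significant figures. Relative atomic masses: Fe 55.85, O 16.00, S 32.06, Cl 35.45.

27.125 g

M(Fe2O3) = 2(55.85) + 3(16.00) = 159.70 g/mol.
M(FeCl2) = 55.85 + 2(35.45) = 126.75 g/mol.
n(Fe2O3) = 17.088 / 159.70 = 0.107001 mol.
Reaction (1): Fe2O3→Fe ratio 1:2 ⇒ n(Fe) = 0.214001 mol.
Reaction (2): Fe→FeS ratio 1:1 ⇒ n(FeS) = 0.214001 mol.
Reaction (3): FeS→FeCl2 ratio 1:1 ⇒ n(FeCl2) = 0.214001 mol.
Mass of FeCl2 = 0.214001 × 126.75 = 27.1247 g.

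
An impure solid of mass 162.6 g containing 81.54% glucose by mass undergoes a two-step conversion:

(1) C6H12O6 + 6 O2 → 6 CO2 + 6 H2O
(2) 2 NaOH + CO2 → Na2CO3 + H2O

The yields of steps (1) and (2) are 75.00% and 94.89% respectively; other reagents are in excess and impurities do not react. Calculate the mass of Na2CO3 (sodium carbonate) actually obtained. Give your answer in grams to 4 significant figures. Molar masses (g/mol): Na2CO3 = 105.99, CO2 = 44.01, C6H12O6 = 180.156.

Pure C6H12O6 = 162.6 × 0.8154 = 132.58 g.
n(C6H12O6) = 132.58 / 180.156 = 0.73594 mol.
Step 1 (C6H12O6:CO2 = 1:6): theoretical n(CO2) = 4.4156 mol; at 75.00% yield, n(CO2) = 3.3117 mol.
Step 2 (CO2:Na2CO3 = 1:1): theoretical n(Na2CO3) = 3.3117 mol, so theoretical mass = 3.3117 × 105.99 = 351.01 g.
At 94.89% yield, actual mass of Na2CO3 = 351.01 × 0.9489 = 333.07 g.

333.1 g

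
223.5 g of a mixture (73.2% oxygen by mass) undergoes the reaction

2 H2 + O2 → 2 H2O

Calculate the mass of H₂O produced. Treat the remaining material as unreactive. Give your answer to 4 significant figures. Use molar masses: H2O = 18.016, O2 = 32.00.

184.2 g

Mass of pure O2 = 223.5 g × 0.732 = 163.60 g.
n(O2) = 163.60 g / 32.00 g/mol = 5.1126 mol.
From the equation the O2:H2O mole ratio is 1:2, so n(H2O) = 5.1126 × 2/1 = 10.225 mol.
Mass of H2O = 10.225 mol × 18.016 g/mol = 184.22 g.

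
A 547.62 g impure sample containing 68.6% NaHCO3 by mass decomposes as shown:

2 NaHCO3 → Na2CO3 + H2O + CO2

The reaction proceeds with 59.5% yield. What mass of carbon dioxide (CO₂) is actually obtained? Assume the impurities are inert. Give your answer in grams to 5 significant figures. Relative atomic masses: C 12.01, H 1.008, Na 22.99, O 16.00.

Pure NaHCO3 available = 547.62 g × 0.686 = 375.667 g.
M(NaHCO3) = 22.99 + 1.008 + 12.01 + 3(16.00) = 84.008 g/mol.
M(CO2) = 12.01 + 2(16.00) = 44.01 g/mol.
n(NaHCO3) = 375.667 g / 84.008 g/mol = 4.47180 mol.
From the equation the NaHCO3:CO2 mole ratio is 2:1, so n(CO2) = 4.47180 × 1/2 = 2.23590 mol.
Mass of CO2 = 2.23590 mol × 44.01 g/mol = 98.4020 g.
Actual mass collected = 98.4020 g × 0.595 = 58.5492 g.

58.549 g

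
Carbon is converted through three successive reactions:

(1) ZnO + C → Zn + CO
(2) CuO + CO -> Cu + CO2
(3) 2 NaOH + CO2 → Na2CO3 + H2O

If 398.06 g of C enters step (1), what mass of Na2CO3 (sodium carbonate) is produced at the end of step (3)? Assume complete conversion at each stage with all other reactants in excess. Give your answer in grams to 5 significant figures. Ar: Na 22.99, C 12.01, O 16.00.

3512.9 g

M(C) = 12.01 g/mol.
M(Na2CO3) = 2(22.99) + 12.01 + 3(16.00) = 105.99 g/mol.
n(C) = 398.06 / 12.01 = 33.1440 mol.
Reaction (1): C→CO ratio 1:1 ⇒ n(CO) = 33.1440 mol.
Reaction (2): CO→CO2 ratio 1:1 ⇒ n(CO2) = 33.1440 mol.
Reaction (3): CO2→Na2CO3 ratio 1:1 ⇒ n(Na2CO3) = 33.1440 mol.
Mass of Na2CO3 = 33.1440 × 105.99 = 3512.94 g.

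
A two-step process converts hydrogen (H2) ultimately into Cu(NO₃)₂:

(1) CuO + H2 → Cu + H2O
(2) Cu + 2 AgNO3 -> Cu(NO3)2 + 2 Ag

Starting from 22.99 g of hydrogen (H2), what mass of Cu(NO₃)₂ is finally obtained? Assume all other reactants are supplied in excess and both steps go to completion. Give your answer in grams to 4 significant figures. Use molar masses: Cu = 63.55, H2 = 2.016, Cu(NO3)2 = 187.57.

2139 g

n(H2) = 22.990 / 2.016 = 11.404 mol.
Step 1 gives a 1:1 ratio of H2 to Cu, so n(Cu) = 11.404 mol.
In step 2 the Cu:Cu(NO3)2 ratio is 1:1, so n(Cu(NO3)2) = 11.404 mol.
Mass of Cu(NO3)2 = 11.404 × 187.57 = 2139.0 g.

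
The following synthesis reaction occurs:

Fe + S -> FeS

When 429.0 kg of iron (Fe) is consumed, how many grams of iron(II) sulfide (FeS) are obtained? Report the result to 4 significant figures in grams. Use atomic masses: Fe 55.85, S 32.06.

675300 g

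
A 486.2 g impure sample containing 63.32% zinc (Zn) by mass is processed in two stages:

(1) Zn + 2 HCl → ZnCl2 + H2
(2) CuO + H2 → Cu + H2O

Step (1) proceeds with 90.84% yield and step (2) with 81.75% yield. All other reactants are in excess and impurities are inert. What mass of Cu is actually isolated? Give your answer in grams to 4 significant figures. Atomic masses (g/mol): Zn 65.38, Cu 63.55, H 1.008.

222.2 g

Pure Zn = 486.2 × 0.6332 = 307.86 g.
M(Zn) = 65.38 g/mol.
M(Cu) = 63.55 g/mol.
n(Zn) = 307.86 / 65.38 = 4.7088 mol.
Step 1 (Zn:H2 = 1:1): theoretical n(H2) = 4.7088 mol; at 90.84% yield, n(H2) = 4.2775 mol.
Step 2 (H2:Cu = 1:1): theoretical n(Cu) = 4.2775 mol, so theoretical mass = 4.2775 × 63.55 = 271.83 g.
At 81.75% yield, actual mass of Cu = 271.83 × 0.8175 = 222.22 g.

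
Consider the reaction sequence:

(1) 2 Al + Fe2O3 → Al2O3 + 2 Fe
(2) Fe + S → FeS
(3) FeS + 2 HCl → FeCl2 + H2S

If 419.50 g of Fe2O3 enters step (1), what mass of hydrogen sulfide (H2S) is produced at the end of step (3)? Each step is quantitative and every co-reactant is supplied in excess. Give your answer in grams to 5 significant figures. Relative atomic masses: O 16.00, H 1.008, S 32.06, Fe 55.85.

179.02 g

M(Fe2O3) = 2(55.85) + 3(16.00) = 159.70 g/mol.
M(H2S) = 2(1.008) + 32.06 = 34.076 g/mol.
n(Fe2O3) = 419.50 / 159.70 = 2.62680 mol.
Reaction (1): Fe2O3→Fe ratio 1:2 ⇒ n(Fe) = 5.25360 mol.
Reaction (2): Fe→FeS ratio 1:1 ⇒ n(FeS) = 5.25360 mol.
Reaction (3): FeS→H2S ratio 1:1 ⇒ n(H2S) = 5.25360 mol.
Mass of H2S = 5.25360 × 34.076 = 179.022 g.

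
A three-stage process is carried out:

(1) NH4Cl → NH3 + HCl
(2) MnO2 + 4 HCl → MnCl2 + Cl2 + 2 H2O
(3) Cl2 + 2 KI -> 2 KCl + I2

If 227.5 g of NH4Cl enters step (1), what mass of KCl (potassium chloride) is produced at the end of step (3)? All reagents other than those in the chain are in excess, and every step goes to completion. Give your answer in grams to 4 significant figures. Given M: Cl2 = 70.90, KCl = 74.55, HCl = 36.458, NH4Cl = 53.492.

158.5 g

n(NH4Cl) = 227.5 / 53.492 = 4.2530 mol.
Reaction (1): NH4Cl→HCl ratio 1:1 ⇒ n(HCl) = 4.2530 mol.
Reaction (2): HCl→Cl2 ratio 4:1 ⇒ n(Cl2) = 1.0632 mol.
Reaction (3): Cl2→KCl ratio 1:2 ⇒ n(KCl) = 2.1265 mol.
Mass of KCl = 2.1265 × 74.55 = 158.53 g.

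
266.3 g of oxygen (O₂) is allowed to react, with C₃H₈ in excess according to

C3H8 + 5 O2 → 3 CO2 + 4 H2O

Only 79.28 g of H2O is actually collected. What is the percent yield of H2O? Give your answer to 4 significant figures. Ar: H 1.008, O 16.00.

M(O2) = 2(16.00) = 32.00 g/mol.
M(H2O) = 2(1.008) + 16.00 = 18.016 g/mol.
n(O2) = 266.30 g / 32.00 g/mol = 8.3219 mol.
From the equation the O2:H2O mole ratio is 5:4, so n(H2O) = 8.3219 × 4/5 = 6.6575 mol.
Mass of H2O = 6.6575 mol × 18.016 g/mol = 119.94 g.
This is the theoretical yield. Percent yield = 79.28 g / 119.94 g × 100% = 66.099%.

66.10 %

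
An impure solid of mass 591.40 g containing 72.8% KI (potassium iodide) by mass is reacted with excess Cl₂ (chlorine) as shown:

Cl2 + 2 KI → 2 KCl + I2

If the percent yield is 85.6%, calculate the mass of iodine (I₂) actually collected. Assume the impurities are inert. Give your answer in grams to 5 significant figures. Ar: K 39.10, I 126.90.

281.73 g

Pure KI available = 591.40 g × 0.728 = 430.539 g.
M(KI) = 39.10 + 126.90 = 166.00 g/mol.
M(I2) = 2(126.90) = 253.80 g/mol.
n(KI) = 430.539 g / 166.00 g/mol = 2.59361 mol.
From the equation the KI:I2 mole ratio is 2:1, so n(I2) = 2.59361 × 1/2 = 1.29680 mol.
Mass of I2 = 1.29680 mol × 253.80 g/mol = 329.129 g.
Actual mass collected = 329.129 g × 0.856 = 281.734 g.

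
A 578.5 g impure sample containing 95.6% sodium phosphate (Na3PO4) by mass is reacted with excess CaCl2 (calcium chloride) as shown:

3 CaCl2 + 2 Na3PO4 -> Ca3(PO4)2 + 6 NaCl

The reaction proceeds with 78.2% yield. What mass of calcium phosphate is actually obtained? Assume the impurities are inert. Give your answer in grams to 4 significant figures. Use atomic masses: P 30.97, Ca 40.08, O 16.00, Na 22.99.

Pure Na3PO4 available = 578.5 g × 0.956 = 553.05 g.
M(Na3PO4) = 3(22.99) + 30.97 + 4(16.00) = 163.94 g/mol.
M(Ca3(PO4)2) = 3(40.08) + 2(30.97) + 8(16.00) = 310.18 g/mol.
n(Na3PO4) = 553.05 g / 163.94 g/mol = 3.3735 mol.
From the equation the Na3PO4:Ca3(PO4)2 mole ratio is 2:1, so n(Ca3(PO4)2) = 3.3735 × 1/2 = 1.6867 mol.
Mass of Ca3(PO4)2 = 1.6867 mol × 310.18 g/mol = 523.19 g.
Actual mass collected = 523.19 g × 0.782 = 409.14 g.

409.1 g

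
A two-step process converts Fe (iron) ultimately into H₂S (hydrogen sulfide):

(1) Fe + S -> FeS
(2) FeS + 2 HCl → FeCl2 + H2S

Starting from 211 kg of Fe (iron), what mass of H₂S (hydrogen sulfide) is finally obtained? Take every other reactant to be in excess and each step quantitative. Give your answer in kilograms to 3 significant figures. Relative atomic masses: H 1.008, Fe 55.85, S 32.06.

M(Fe) = 55.85 g/mol.
M(H2S) = 2(1.008) + 32.06 = 34.076 g/mol.
211 kg = 211000 g.
n(Fe) = 211000 / 55.85 = 3778 mol.
Step 1 gives a 1:1 ratio of Fe to FeS, so n(FeS) = 3778 mol.
In step 2 the FeS:H2S ratio is 1:1, so n(H2S) = 3778 mol.
Mass of H2S = 3778 × 34.076 = 128700 g = 129 kg.

129 kg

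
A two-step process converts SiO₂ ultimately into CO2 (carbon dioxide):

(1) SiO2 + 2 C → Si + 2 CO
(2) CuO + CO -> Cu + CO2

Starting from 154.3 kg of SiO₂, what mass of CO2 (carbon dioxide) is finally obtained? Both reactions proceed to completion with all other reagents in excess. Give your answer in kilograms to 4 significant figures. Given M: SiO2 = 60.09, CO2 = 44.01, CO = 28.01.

154.3 kg = 154300 g.
n(SiO2) = 154300 / 60.09 = 2567.8 mol.
Step 1 gives a 1:2 ratio of SiO2 to CO, so n(CO) = 5135.6 mol.
In step 2 the CO:CO2 ratio is 1:1, so n(CO2) = 5135.6 mol.
Mass of CO2 = 5135.6 × 44.01 = 226020 g = 226.0 kg.

226.0 kg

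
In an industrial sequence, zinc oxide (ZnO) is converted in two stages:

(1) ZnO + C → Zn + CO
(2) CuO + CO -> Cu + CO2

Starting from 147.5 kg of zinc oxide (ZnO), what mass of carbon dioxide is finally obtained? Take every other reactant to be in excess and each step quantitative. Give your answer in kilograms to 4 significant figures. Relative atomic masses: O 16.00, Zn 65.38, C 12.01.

79.77 kg

M(ZnO) = 65.38 + 16.00 = 81.38 g/mol.
M(CO2) = 12.01 + 2(16.00) = 44.01 g/mol.
147.5 kg = 147500 g.
n(ZnO) = 147500 / 81.38 = 1812.5 mol.
Step 1 gives a 1:1 ratio of ZnO to CO, so n(CO) = 1812.5 mol.
In step 2 the CO:CO2 ratio is 1:1, so n(CO2) = 1812.5 mol.
Mass of CO2 = 1812.5 × 44.01 = 79767 g = 79.77 kg.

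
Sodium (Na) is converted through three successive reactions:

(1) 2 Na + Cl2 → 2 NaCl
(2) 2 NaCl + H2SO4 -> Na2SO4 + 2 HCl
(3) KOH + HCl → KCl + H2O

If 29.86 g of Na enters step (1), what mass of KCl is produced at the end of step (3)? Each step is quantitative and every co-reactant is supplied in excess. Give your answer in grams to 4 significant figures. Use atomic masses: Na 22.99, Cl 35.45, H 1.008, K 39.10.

96.83 g

M(Na) = 22.99 g/mol.
M(KCl) = 39.10 + 35.45 = 74.55 g/mol.
n(Na) = 29.86 / 22.99 = 1.2988 mol.
Reaction (1): Na→NaCl ratio 2:2 ⇒ n(NaCl) = 1.2988 mol.
Reaction (2): NaCl→HCl ratio 2:2 ⇒ n(HCl) = 1.2988 mol.
Reaction (3): HCl→KCl ratio 1:1 ⇒ n(KCl) = 1.2988 mol.
Mass of KCl = 1.2988 × 74.55 = 96.827 g.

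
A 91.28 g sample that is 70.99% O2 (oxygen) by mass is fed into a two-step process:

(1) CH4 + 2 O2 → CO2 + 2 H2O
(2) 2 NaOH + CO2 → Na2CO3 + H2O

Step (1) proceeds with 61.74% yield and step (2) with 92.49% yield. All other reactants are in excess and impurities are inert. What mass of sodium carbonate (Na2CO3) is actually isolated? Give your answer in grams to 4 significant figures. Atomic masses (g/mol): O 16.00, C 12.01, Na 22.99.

Pure O2 = 91.28 × 0.7099 = 64.800 g.
M(O2) = 2(16.00) = 32.00 g/mol.
M(Na2CO3) = 2(22.99) + 12.01 + 3(16.00) = 105.99 g/mol.
n(O2) = 64.800 / 32.00 = 2.0250 mol.
Step 1 (O2:CO2 = 2:1): theoretical n(CO2) = 1.0125 mol; at 61.74% yield, n(CO2) = 0.62511 mol.
Step 2 (CO2:Na2CO3 = 1:1): theoretical n(Na2CO3) = 0.62511 mol, so theoretical mass = 0.62511 × 105.99 = 66.256 g.
At 92.49% yield, actual mass of Na2CO3 = 66.256 × 0.9249 = 61.280 g.

61.28 g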